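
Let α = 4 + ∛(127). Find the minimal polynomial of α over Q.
m_α(x) = x^3 - 12x^2 + 48x - 191

Set β = α - 4 = ∛(127), so β^3 = 127. Then (α - 4)^3 - 127 = 0, i.e. α is a root of g(x) = (x - 4)^3 - 127 = x^3 - 12x^2 + 48x - 191. Since g(x) = h(x - 4) where h(x) = x^3 - 127, and h is irreducible over Q (because 127 is not a perfect cube, so h has no rational root, and a monic cubic with no rational root is irreducible), g is also irreducible (irreducibility is preserved under the substitution x → x - 4). Hence m_α(x) = x^3 - 12x^2 + 48x - 191.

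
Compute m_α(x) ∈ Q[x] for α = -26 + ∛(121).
m_α(x) = x^3 + 78x^2 + 2028x + 17455

Set β = α + 26 = ∛(121), so β^3 = 121. Then (α + 26)^3 - 121 = 0, i.e. α is a root of g(x) = (x + 26)^3 - 121 = x^3 + 78x^2 + 2028x + 17455. Since g(x) = h(x + 26) where h(x) = x^3 - 121, and h is irreducible over Q (because 121 is not a perfect cube, so h has no rational root, and a monic cubic with no rational root is irreducible), g is also irreducible (irreducibility is preserved under the substitution x → x + 26). Hence m_α(x) = x^3 + 78x^2 + 2028x + 17455.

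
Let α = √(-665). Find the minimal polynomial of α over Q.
m_α(x) = x^2 + 665

α satisfies α^2 + 665 = 0, so x^2 + 665 annihilates α. Since d = -665 is squarefree and ≠ 1, it is not a perfect square in Q, so x^2 + 665 has no rational root and is therefore irreducible over Q (a degree-2 polynomial over a field is irreducible iff it has no root). Hence m_α(x) = x^2 + 665.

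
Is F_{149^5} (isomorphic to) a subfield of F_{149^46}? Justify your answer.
No: F_{149^5} is not a subfield of F_{149^46}

F_{p^m} embeds in F_{p^n} iff m | n. Here 5 ∤ 46 (since 46 = 9·5 + 1 with remainder 1 ≠ 0), so F_{149^5} is not a subfield of F_{149^46}. Equivalently: if it were, the tower law would give 5 = [F_{149^5}:F_149] dividing [F_{149^46}:F_149] = 46, contradiction.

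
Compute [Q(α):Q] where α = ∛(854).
[Q(α):Q] = 3

The minimal polynomial of α is x^3 - 854, irreducible over Q since 854 is not a perfect cube (so x^3 - 854 has no rational root). Hence [Q(α):Q] = deg(m_α) = 3.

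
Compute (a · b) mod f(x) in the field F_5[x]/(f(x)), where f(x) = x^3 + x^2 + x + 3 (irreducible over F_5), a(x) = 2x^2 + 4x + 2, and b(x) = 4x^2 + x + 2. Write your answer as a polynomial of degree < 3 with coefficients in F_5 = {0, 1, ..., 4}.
a · b ≡ 3x^2 + x + 4 (mod f(x))

Multiply in F_5[x]: a(x)·b(x) = (2x^2 + 4x + 2)·(4x^2 + x + 2) = 3x^4 + 3x^3 + x^2 + 4. This has degree ≥ 3, so divide by f(x) over F_5: 3x^4 + 3x^3 + x^2 + 4 = (3x)·(x^3 + x^2 + x + 3) + (3x^2 + x + 4). Hence a·b ≡ 3x^2 + x + 4 (mod f). (F_5[x]/(f) is a field with 5^3 = 125 elements since f is irreducible of degree 3.)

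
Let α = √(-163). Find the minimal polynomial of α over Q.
m_α(x) = x^2 + 163

α satisfies α^2 + 163 = 0, so x^2 + 163 annihilates α. Since d = -163 is squarefree and ≠ 1, it is not a perfect square in Q, so x^2 + 163 has no rational root and is therefore irreducible over Q (a degree-2 polynomial over a field is irreducible iff it has no root). Hence m_α(x) = x^2 + 163.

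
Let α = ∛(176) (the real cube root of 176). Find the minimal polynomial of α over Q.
m_α(x) = x^3 - 176

α satisfies α^3 = 176, so x^3 - 176 annihilates α. By the rational root test, a rational root p/q (in lowest terms) of x^3 - 176 would satisfy p^3 = 176 q^3, forcing q = 1 and p^3 = 176; but 176 is not a perfect cube, contradiction. A monic cubic over Q with no rational root is irreducible (any nontrivial factorization would include a linear factor). Hence x^3 - 176 is the minimal polynomial of α, and in particular [Q(α):Q] = 3.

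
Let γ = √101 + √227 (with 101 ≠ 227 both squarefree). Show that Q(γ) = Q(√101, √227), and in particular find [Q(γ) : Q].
[Q(γ) : Q] = 4 (equivalently, Q(γ) = Q(√101, √227))

Obviously Q(γ) ⊆ Q(√101, √227), and [Q(√101, √227):Q] = 4 (since 101, 227 are distinct squarefree integers > 1 with 22927 not a perfect square). To show equality we compute the minimal polynomial of γ. From γ = √101 + √227: γ^2 = 101 + 2√(22927) + 227 = 328 + 2√(22927), so γ^2 - 328 = 2√(22927); squaring, (γ^2 - 328)^2 = 4·22927, i.e. γ^4 - 656γ^2 + 107584 - 91708 = 0, i.e. γ^4 - 656γ^2 + 15876 = 0. So γ is a root of x^4 - 656x^2 + 15876. This polynomial is irreducible over Q: it has no rational root (each ±√101 ± √227 is irrational), and any factorization into two quadratics over Q would force √(22927) ∈ Q (pairing opposite roots) or √101, √227 ∈ Q (other pairings), all impossible. Hence [Q(γ):Q] = 4 = [Q(√101, √227):Q], so Q(γ) = Q(√101, √227).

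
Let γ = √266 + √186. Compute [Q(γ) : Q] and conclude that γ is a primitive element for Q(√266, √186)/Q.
[Q(γ) : Q] = 4 (equivalently, Q(γ) = Q(√266, √186))

Obviously Q(γ) ⊆ Q(√266, √186), and [Q(√266, √186):Q] = 4 (since 266, 186 are distinct squarefree integers > 1 with 49476 not a perfect square). To show equality we compute the minimal polynomial of γ. From γ = √266 + √186: γ^2 = 266 + 2√(49476) + 186 = 452 + 2√(49476), so γ^2 - 452 = 2√(49476); squaring, (γ^2 - 452)^2 = 4·49476, i.e. γ^4 - 904γ^2 + 204304 - 197904 = 0, i.e. γ^4 - 904γ^2 + 6400 = 0. So γ is a root of x^4 - 904x^2 + 6400. This polynomial is irreducible over Q: it has no rational root (each ±√266 ± √186 is irrational), and any factorization into two quadratics over Q would force √(49476) ∈ Q (pairing opposite roots) or √266, √186 ∈ Q (other pairings), all impossible. Hence [Q(γ):Q] = 4 = [Q(√266, √186):Q], so Q(γ) = Q(√266, √186).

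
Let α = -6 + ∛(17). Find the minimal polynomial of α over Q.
m_α(x) = x^3 + 18x^2 + 108x + 199

Set β = α + 6 = ∛(17), so β^3 = 17. Then (α + 6)^3 - 17 = 0, i.e. α is a root of g(x) = (x + 6)^3 - 17 = x^3 + 18x^2 + 108x + 199. Since g(x) = h(x + 6) where h(x) = x^3 - 17, and h is irreducible over Q (because 17 is not a perfect cube, so h has no rational root, and a monic cubic with no rational root is irreducible), g is also irreducible (irreducibility is preserved under the substitution x → x + 6). Hence m_α(x) = x^3 + 18x^2 + 108x + 199.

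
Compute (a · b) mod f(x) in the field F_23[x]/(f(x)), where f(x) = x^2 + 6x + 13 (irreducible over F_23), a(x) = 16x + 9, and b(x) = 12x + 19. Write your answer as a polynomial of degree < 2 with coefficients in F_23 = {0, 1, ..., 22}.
a · b ≡ 19x + 21 (mod f(x))

Multiply in F_23[x]: a(x)·b(x) = (16x + 9)·(12x + 19) = 8x^2 + 21x + 10. This has degree ≥ 2, so divide by f(x) over F_23: 8x^2 + 21x + 10 = (8)·(x^2 + 6x + 13) + (19x + 21). Hence a·b ≡ 19x + 21 (mod f). (F_23[x]/(f) is a field with 23^2 = 529 elements since f is irreducible of degree 2.)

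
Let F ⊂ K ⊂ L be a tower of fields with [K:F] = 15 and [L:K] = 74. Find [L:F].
[L:F] = 1110

The tower law says that for any tower of field extensions F ⊂ K ⊂ L with finite degrees, [L:F] = [L:K] · [K:F]. Here this gives [L:F] = 74 · 15 = 1110.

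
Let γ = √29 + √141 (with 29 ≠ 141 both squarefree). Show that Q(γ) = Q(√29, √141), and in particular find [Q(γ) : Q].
[Q(γ) : Q] = 4 (equivalently, Q(γ) = Q(√29, √141))

Obviously Q(γ) ⊆ Q(√29, √141), and [Q(√29, √141):Q] = 4 (since 29, 141 are distinct squarefree integers > 1 with 4089 not a perfect square). To show equality we compute the minimal polynomial of γ. From γ = √29 + √141: γ^2 = 29 + 2√(4089) + 141 = 170 + 2√(4089), so γ^2 - 170 = 2√(4089); squaring, (γ^2 - 170)^2 = 4·4089, i.e. γ^4 - 340γ^2 + 28900 - 16356 = 0, i.e. γ^4 - 340γ^2 + 12544 = 0. So γ is a root of x^4 - 340x^2 + 12544. This polynomial is irreducible over Q: it has no rational root (each ±√29 ± √141 is irrational), and any factorization into two quadratics over Q would force √(4089) ∈ Q (pairing opposite roots) or √29, √141 ∈ Q (other pairings), all impossible. Hence [Q(γ):Q] = 4 = [Q(√29, √141):Q], so Q(γ) = Q(√29, √141).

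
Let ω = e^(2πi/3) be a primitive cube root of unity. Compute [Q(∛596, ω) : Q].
[Q(∛596, ω) : Q] = 6

[Q(∛596):Q] = 3 (min poly x^3 - 596, irreducible since 596 is not a perfect cube). [Q(ω):Q] = 2 (min poly x^2 + x + 1). Since Q(∛596) ⊂ R and ω ∉ R, we have ω ∉ Q(∛596), so x^2 + x + 1 remains irreducible over Q(∛596) and [Q(∛596, ω) : Q(∛596)] = 2. By the tower law, [Q(∛596, ω) : Q] = 3 · 2 = 6. (In fact Q(∛596, ω) is the splitting field of x^3 - 596 over Q.)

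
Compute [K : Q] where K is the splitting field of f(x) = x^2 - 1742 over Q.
[K : Q] = 2

f(x) = x^2 - 1742 factors as (x - √1742)(x + √1742). The splitting field is K = Q(√1742). Since 1742 is squarefree and > 1, it is not a perfect square, so x^2 - 1742 is irreducible over Q and [Q(√1742) : Q] = 2. Hence [K : Q] = 2.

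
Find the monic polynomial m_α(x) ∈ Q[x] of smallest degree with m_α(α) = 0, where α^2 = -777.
m_α(x) = x^2 + 777

α satisfies α^2 + 777 = 0, so x^2 + 777 annihilates α. Since d = -777 is squarefree and ≠ 1, it is not a perfect square in Q, so x^2 + 777 has no rational root and is therefore irreducible over Q (a degree-2 polynomial over a field is irreducible iff it has no root). Hence m_α(x) = x^2 + 777.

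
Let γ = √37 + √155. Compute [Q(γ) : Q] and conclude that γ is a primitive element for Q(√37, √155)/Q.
[Q(γ) : Q] = 4 (equivalently, Q(γ) = Q(√37, √155))

Obviously Q(γ) ⊆ Q(√37, √155), and [Q(√37, √155):Q] = 4 (since 37, 155 are distinct squarefree integers > 1 with 5735 not a perfect square). To show equality we compute the minimal polynomial of γ. From γ = √37 + √155: γ^2 = 37 + 2√(5735) + 155 = 192 + 2√(5735), so γ^2 - 192 = 2√(5735); squaring, (γ^2 - 192)^2 = 4·5735, i.e. γ^4 - 384γ^2 + 36864 - 22940 = 0, i.e. γ^4 - 384γ^2 + 13924 = 0. So γ is a root of x^4 - 384x^2 + 13924. This polynomial is irreducible over Q: it has no rational root (each ±√37 ± √155 is irrational), and any factorization into two quadratics over Q would force √(5735) ∈ Q (pairing opposite roots) or √37, √155 ∈ Q (other pairings), all impossible. Hence [Q(γ):Q] = 4 = [Q(√37, √155):Q], so Q(γ) = Q(√37, √155).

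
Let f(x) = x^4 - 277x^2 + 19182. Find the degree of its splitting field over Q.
[K : Q] = 4

Solving the quadratic in x^2: x^2 = (277 ± √(277^2 - 4·19182))/2 = (277 ± √1)/2 = (277 ± 1)/2, giving x^2 = 138 or x^2 = 139. So f(x) = (x^2 - 138)(x^2 - 139) and the roots of f are ±√138, ±√139. Hence the splitting field is K = Q(√138, √139). Since 138 and 139 are distinct squarefree integers > 1, their product 19182 is not a perfect square, so √139 ∉ Q(√138). By the tower law [K:Q] = [Q(√138,√139):Q(√138)] · [Q(√138):Q] = 2 · 2 = 4.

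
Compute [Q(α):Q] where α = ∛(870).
[Q(α):Q] = 3

The minimal polynomial of α is x^3 - 870, irreducible over Q since 870 is not a perfect cube (so x^3 - 870 has no rational root). Hence [Q(α):Q] = deg(m_α) = 3.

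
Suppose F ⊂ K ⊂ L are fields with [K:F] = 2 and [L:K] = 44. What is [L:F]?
[L:F] = 88

The tower law says that for any tower of field extensions F ⊂ K ⊂ L with finite degrees, [L:F] = [L:K] · [K:F]. Here this gives [L:F] = 44 · 2 = 88.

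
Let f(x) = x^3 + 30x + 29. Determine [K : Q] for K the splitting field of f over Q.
[K : Q] = 6

By the rational root test, any rational root of the monic integer polynomial f(x) = x^3 + 30x + 29 must be an integer dividing the constant term 29, i.e. one of ±{1, 29}. Evaluating: f(1) = 60, f(-1) = -2, f(29) = 25288, f(-29) = -25230; none is 0, so f has no rational root and is therefore irreducible over Q (a cubic with no linear factor over a field is irreducible). For an irreducible cubic, the Galois group is A_3 or S_3 according as the discriminant disc(f) = -4a^3 - 27b^2 = -4·(30)^3 - 27·(29)^2 = -130707 is or is not a square in Q. Here disc(f) = -130707 is not a perfect square in Q, so the Galois group of f over Q is not contained in A_3 and must be all of S_3. The splitting field has degree |S_3| = 6 over Q, so [K : Q] = 6.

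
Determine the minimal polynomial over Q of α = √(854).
m_α(x) = x^2 - 854

α satisfies α^2 - 854 = 0, so x^2 - 854 annihilates α. Since d = 854 is squarefree and ≠ 1, it is not a perfect square in Q, so x^2 - 854 has no rational root and is therefore irreducible over Q (a degree-2 polynomial over a field is irreducible iff it has no root). Hence m_α(x) = x^2 - 854.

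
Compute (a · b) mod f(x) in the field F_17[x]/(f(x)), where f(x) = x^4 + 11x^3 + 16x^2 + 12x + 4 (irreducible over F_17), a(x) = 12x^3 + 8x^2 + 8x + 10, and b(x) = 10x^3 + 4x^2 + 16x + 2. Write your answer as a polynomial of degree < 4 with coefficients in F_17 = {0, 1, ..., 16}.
a · b ≡ 5x^3 + 4x^2 + 4 (mod f(x))

Multiply in F_17[x]: a(x)·b(x) = (12x^3 + 8x^2 + 8x + 10)·(10x^3 + 4x^2 + 16x + 2) = x^6 + 9x^5 + 15x^4 + 12x^3 + 14x^2 + 6x + 3. This has degree ≥ 4, so divide by f(x) over F_17: x^6 + 9x^5 + 15x^4 + 12x^3 + 14x^2 + 6x + 3 = (x^2 + 15x + 4)·(x^4 + 11x^3 + 16x^2 + 12x + 4) + (5x^3 + 4x^2 + 4). Hence a·b ≡ 5x^3 + 4x^2 + 4 (mod f). (F_17[x]/(f) is a field with 17^4 = 83521 elements since f is irreducible of degree 4.)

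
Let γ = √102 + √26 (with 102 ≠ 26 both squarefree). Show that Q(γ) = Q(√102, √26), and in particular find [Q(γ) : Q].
[Q(γ) : Q] = 4 (equivalently, Q(γ) = Q(√102, √26))

Obviously Q(γ) ⊆ Q(√102, √26), and [Q(√102, √26):Q] = 4 (since 102, 26 are distinct squarefree integers > 1 with 2652 not a perfect square). To show equality we compute the minimal polynomial of γ. From γ = √102 + √26: γ^2 = 102 + 2√(2652) + 26 = 128 + 2√(2652), so γ^2 - 128 = 2√(2652); squaring, (γ^2 - 128)^2 = 4·2652, i.e. γ^4 - 256γ^2 + 16384 - 10608 = 0, i.e. γ^4 - 256γ^2 + 5776 = 0. So γ is a root of x^4 - 256x^2 + 5776. This polynomial is irreducible over Q: it has no rational root (each ±√102 ± √26 is irrational), and any factorization into two quadratics over Q would force √(2652) ∈ Q (pairing opposite roots) or √102, √26 ∈ Q (other pairings), all impossible. Hence [Q(γ):Q] = 4 = [Q(√102, √26):Q], so Q(γ) = Q(√102, √26).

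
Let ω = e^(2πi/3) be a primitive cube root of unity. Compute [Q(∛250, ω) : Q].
[Q(∛250, ω) : Q] = 6

[Q(∛250):Q] = 3 (min poly x^3 - 250, irreducible since 250 is not a perfect cube). [Q(ω):Q] = 2 (min poly x^2 + x + 1). Since Q(∛250) ⊂ R and ω ∉ R, we have ω ∉ Q(∛250), so x^2 + x + 1 remains irreducible over Q(∛250) and [Q(∛250, ω) : Q(∛250)] = 2. By the tower law, [Q(∛250, ω) : Q] = 3 · 2 = 6. (In fact Q(∛250, ω) is the splitting field of x^3 - 250 over Q.)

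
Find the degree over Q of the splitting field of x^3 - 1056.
[K : Q] = 6

The roots of x^3 - 1056 are ∛1056, ω∛1056, ω^2∛1056 where ω = e^(2πi/3) is a primitive cube root of unity, so K = Q(∛1056, ω). Now [Q(∛1056):Q] = 3 (since 1056 is not a perfect cube, x^3 - 1056 is irreducible) and [Q(ω):Q] = 2. Both 2 and 3 divide [K:Q], and [K:Q] ≤ 3·2 = 6, so [K:Q] = 6. (Equivalently: Q(∛1056) ⊂ R but ω ∉ R, so [K : Q(∛1056)] = 2.)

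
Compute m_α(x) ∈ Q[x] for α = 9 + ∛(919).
m_α(x) = x^3 - 27x^2 + 243x - 1648

Set β = α - 9 = ∛(919), so β^3 = 919. Then (α - 9)^3 - 919 = 0, i.e. α is a root of g(x) = (x - 9)^3 - 919 = x^3 - 27x^2 + 243x - 1648. Since g(x) = h(x - 9) where h(x) = x^3 - 919, and h is irreducible over Q (because 919 is not a perfect cube, so h has no rational root, and a monic cubic with no rational root is irreducible), g is also irreducible (irreducibility is preserved under the substitution x → x - 9). Hence m_α(x) = x^3 - 27x^2 + 243x - 1648.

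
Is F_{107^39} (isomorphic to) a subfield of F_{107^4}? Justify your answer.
No: F_{107^39} is not a subfield of F_{107^4}

F_{p^m} embeds in F_{p^n} iff m | n. Here 39 ∤ 4 (since 4 = 0·39 + 4 with remainder 4 ≠ 0), so F_{107^39} is not a subfield of F_{107^4}. Equivalently: if it were, the tower law would give 39 = [F_{107^39}:F_107] dividing [F_{107^4}:F_107] = 4, contradiction.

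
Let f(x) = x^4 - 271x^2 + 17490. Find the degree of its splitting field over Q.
[K : Q] = 4

Solving the quadratic in x^2: x^2 = (271 ± √(271^2 - 4·17490))/2 = (271 ± √3481)/2 = (271 ± 59)/2, giving x^2 = 165 or x^2 = 106. So f(x) = (x^2 - 165)(x^2 - 106) and the roots of f are ±√165, ±√106. Hence the splitting field is K = Q(√165, √106). Since 165 and 106 are distinct squarefree integers > 1, their product 17490 is not a perfect square, so √106 ∉ Q(√165). By the tower law [K:Q] = [Q(√165,√106):Q(√165)] · [Q(√165):Q] = 2 · 2 = 4.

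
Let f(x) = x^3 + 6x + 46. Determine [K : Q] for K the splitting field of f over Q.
[K : Q] = 6

By the rational root test, any rational root of the monic integer polynomial f(x) = x^3 + 6x + 46 must be an integer dividing the constant term 46, i.e. one of ±{1, 2, 23, 46}. Evaluating: f(1) = 53, f(-1) = 39, f(2) = 66, f(-2) = 26, f(23) = 12351, f(-23) = -12259, f(46) = 97658, f(-46) = -97566; none is 0, so f has no rational root and is therefore irreducible over Q (a cubic with no linear factor over a field is irreducible). For an irreducible cubic, the Galois group is A_3 or S_3 according as the discriminant disc(f) = -4a^3 - 27b^2 = -4·(6)^3 - 27·(46)^2 = -57996 is or is not a square in Q. Here disc(f) = -57996 is not a perfect square in Q, so the Galois group of f over Q is not contained in A_3 and must be all of S_3. The splitting field has degree |S_3| = 6 over Q, so [K : Q] = 6.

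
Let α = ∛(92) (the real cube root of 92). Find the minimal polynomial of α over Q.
m_α(x) = x^3 - 92

α satisfies α^3 = 92, so x^3 - 92 annihilates α. By the rational root test, a rational root p/q (in lowest terms) of x^3 - 92 would satisfy p^3 = 92 q^3, forcing q = 1 and p^3 = 92; but 92 is not a perfect cube, contradiction. A monic cubic over Q with no rational root is irreducible (any nontrivial factorization would include a linear factor). Hence x^3 - 92 is the minimal polynomial of α, and in particular [Q(α):Q] = 3.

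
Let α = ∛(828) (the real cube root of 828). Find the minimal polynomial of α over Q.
m_α(x) = x^3 - 828

α satisfies α^3 = 828, so x^3 - 828 annihilates α. By the rational root test, a rational root p/q (in lowest terms) of x^3 - 828 would satisfy p^3 = 828 q^3, forcing q = 1 and p^3 = 828; but 828 is not a perfect cube, contradiction. A monic cubic over Q with no rational root is irreducible (any nontrivial factorization would include a linear factor). Hence x^3 - 828 is the minimal polynomial of α, and in particular [Q(α):Q] = 3.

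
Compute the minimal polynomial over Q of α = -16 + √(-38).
m_α(x) = x^2 + 32x + 294

From α + 16 = √(-38), squaring gives (α + 16)^2 = -38, i.e. α^2 + 32α + 256 = -38, so α^2 + 32α + 294 = 0. The discriminant of x^2 + 32x + 294 is (32)^2 - 4·(294) = 1024 - 1176 = -152, and 4·(-38) is not a perfect square in Q since -38 is squarefree and ≠ 1. Hence x^2 + 32x + 294 is irreducible over Q and is the minimal polynomial of α.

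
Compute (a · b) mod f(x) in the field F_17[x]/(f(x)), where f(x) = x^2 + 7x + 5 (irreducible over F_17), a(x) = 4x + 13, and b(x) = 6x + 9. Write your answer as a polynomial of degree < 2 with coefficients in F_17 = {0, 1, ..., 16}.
a · b ≡ 14x + 14 (mod f(x))

Multiply in F_17[x]: a(x)·b(x) = (4x + 13)·(6x + 9) = 7x^2 + 12x + 15. This has degree ≥ 2, so divide by f(x) over F_17: 7x^2 + 12x + 15 = (7)·(x^2 + 7x + 5) + (14x + 14). Hence a·b ≡ 14x + 14 (mod f). (F_17[x]/(f) is a field with 17^2 = 289 elements since f is irreducible of degree 2.)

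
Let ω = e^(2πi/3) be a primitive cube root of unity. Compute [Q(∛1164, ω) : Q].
[Q(∛1164, ω) : Q] = 6

[Q(∛1164):Q] = 3 (min poly x^3 - 1164, irreducible since 1164 is not a perfect cube). [Q(ω):Q] = 2 (min poly x^2 + x + 1). Since Q(∛1164) ⊂ R and ω ∉ R, we have ω ∉ Q(∛1164), so x^2 + x + 1 remains irreducible over Q(∛1164) and [Q(∛1164, ω) : Q(∛1164)] = 2. By the tower law, [Q(∛1164, ω) : Q] = 3 · 2 = 6. (In fact Q(∛1164, ω) is the splitting field of x^3 - 1164 over Q.)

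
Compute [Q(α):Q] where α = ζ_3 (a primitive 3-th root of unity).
[Q(α):Q] = 2

The minimal polynomial of ζ_3 over Q is the 3-th cyclotomic polynomial Φ_3(x), which is irreducible over Q and has degree φ(3) = 2. Hence [Q(α):Q] = φ(3) = 2.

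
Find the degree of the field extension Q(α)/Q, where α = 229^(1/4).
[Q(α):Q] = 4

α is a root of x^4 - 229. By Eisenstein's criterion at the prime p = 229 (which divides the constant term 229 but p^2 = 52441 does not, since 229 is squarefree), x^4 - 229 is irreducible over Q. Hence [Q(α):Q] = 4.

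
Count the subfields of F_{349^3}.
F_{349^3} has 2 subfields

The subfields of F_{p^n} are exactly the fields F_{p^d} for d | n (each is the fixed field of the unique index-d subgroup of Gal(F_{p^n}/F_p) ≅ Z/nZ). The divisors of n = 3 are {1, 3}, giving 2 subfields: F_{349^1}, F_{349^3}.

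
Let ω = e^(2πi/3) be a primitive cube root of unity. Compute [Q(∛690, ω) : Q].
[Q(∛690, ω) : Q] = 6

[Q(∛690):Q] = 3 (min poly x^3 - 690, irreducible since 690 is not a perfect cube). [Q(ω):Q] = 2 (min poly x^2 + x + 1). Since Q(∛690) ⊂ R and ω ∉ R, we have ω ∉ Q(∛690), so x^2 + x + 1 remains irreducible over Q(∛690) and [Q(∛690, ω) : Q(∛690)] = 2. By the tower law, [Q(∛690, ω) : Q] = 3 · 2 = 6. (In fact Q(∛690, ω) is the splitting field of x^3 - 690 over Q.)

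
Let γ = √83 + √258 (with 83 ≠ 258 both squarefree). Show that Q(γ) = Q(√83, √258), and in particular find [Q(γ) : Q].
[Q(γ) : Q] = 4 (equivalently, Q(γ) = Q(√83, √258))

Obviously Q(γ) ⊆ Q(√83, √258), and [Q(√83, √258):Q] = 4 (since 83, 258 are distinct squarefree integers > 1 with 21414 not a perfect square). To show equality we compute the minimal polynomial of γ. From γ = √83 + √258: γ^2 = 83 + 2√(21414) + 258 = 341 + 2√(21414), so γ^2 - 341 = 2√(21414); squaring, (γ^2 - 341)^2 = 4·21414, i.e. γ^4 - 682γ^2 + 116281 - 85656 = 0, i.e. γ^4 - 682γ^2 + 30625 = 0. So γ is a root of x^4 - 682x^2 + 30625. This polynomial is irreducible over Q: it has no rational root (each ±√83 ± √258 is irrational), and any factorization into two quadratics over Q would force √(21414) ∈ Q (pairing opposite roots) or √83, √258 ∈ Q (other pairings), all impossible. Hence [Q(γ):Q] = 4 = [Q(√83, √258):Q], so Q(γ) = Q(√83, √258).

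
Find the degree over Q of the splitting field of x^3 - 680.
[K : Q] = 6

The roots of x^3 - 680 are ∛680, ω∛680, ω^2∛680 where ω = e^(2πi/3) is a primitive cube root of unity, so K = Q(∛680, ω). Now [Q(∛680):Q] = 3 (since 680 is not a perfect cube, x^3 - 680 is irreducible) and [Q(ω):Q] = 2. Both 2 and 3 divide [K:Q], and [K:Q] ≤ 3·2 = 6, so [K:Q] = 6. (Equivalently: Q(∛680) ⊂ R but ω ∉ R, so [K : Q(∛680)] = 2.)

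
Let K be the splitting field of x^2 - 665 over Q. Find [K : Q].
[K : Q] = 2

f(x) = x^2 - 665 factors as (x - √665)(x + √665). The splitting field is K = Q(√665). Since 665 is squarefree and > 1, it is not a perfect square, so x^2 - 665 is irreducible over Q and [Q(√665) : Q] = 2. Hence [K : Q] = 2.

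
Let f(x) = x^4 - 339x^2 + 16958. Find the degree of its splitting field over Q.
[K : Q] = 4

Solving the quadratic in x^2: x^2 = (339 ± √(339^2 - 4·16958))/2 = (339 ± √47089)/2 = (339 ± 217)/2, giving x^2 = 278 or x^2 = 61. So f(x) = (x^2 - 278)(x^2 - 61) and the roots of f are ±√278, ±√61. Hence the splitting field is K = Q(√278, √61). Since 278 and 61 are distinct squarefree integers > 1, their product 16958 is not a perfect square, so √61 ∉ Q(√278). By the tower law [K:Q] = [Q(√278,√61):Q(√278)] · [Q(√278):Q] = 2 · 2 = 4.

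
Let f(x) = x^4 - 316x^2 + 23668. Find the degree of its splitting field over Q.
[K : Q] = 4

Solving the quadratic in x^2: x^2 = (316 ± √(316^2 - 4·23668))/2 = (316 ± √5184)/2 = (316 ± 72)/2, giving x^2 = 122 or x^2 = 194. So f(x) = (x^2 - 122)(x^2 - 194) and the roots of f are ±√122, ±√194. Hence the splitting field is K = Q(√122, √194). Since 122 and 194 are distinct squarefree integers > 1, their product 23668 is not a perfect square, so √194 ∉ Q(√122). By the tower law [K:Q] = [Q(√122,√194):Q(√122)] · [Q(√122):Q] = 2 · 2 = 4.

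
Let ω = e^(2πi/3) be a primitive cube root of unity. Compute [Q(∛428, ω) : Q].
[Q(∛428, ω) : Q] = 6

[Q(∛428):Q] = 3 (min poly x^3 - 428, irreducible since 428 is not a perfect cube). [Q(ω):Q] = 2 (min poly x^2 + x + 1). Since Q(∛428) ⊂ R and ω ∉ R, we have ω ∉ Q(∛428), so x^2 + x + 1 remains irreducible over Q(∛428) and [Q(∛428, ω) : Q(∛428)] = 2. By the tower law, [Q(∛428, ω) : Q] = 3 · 2 = 6. (In fact Q(∛428, ω) is the splitting field of x^3 - 428 over Q.)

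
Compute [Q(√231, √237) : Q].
[Q(√231, √237) : Q] = 4

[Q(√231):Q] = 2 (min poly x^2 - 231, irreducible since 231 is squarefree > 1). For the top step, suppose √237 ∈ Q(√231), say √237 = c + d√231 with c, d ∈ Q. Squaring: 237 = c^2 + 231d^2 + 2cd√231. Since √231 ∉ Q this forces 2cd = 0. If d = 0 then √237 = c ∈ Q, contradicting 237 squarefree > 1. If c = 0 then 237 = 231d^2, so 231·237 = (231d)^2 is a perfect square in Q — but 231·237 = 54747 is not a perfect square (since 231 and 237 are distinct squarefree integers). Contradiction. Hence √237 ∉ Q(√231), so x^2 - 237 stays irreducible over Q(√231) and [Q(√231, √237) : Q(√231)] = 2. By the tower law, [Q(√231, √237) : Q] = 2 · 2 = 4.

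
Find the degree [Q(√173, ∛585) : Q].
[Q(√173, ∛585) : Q] = 6

Let L = Q(√173, ∛585). Since Q(√173) ⊂ L and [Q(√173):Q] = 2, the tower law gives 2 | [L:Q]. Likewise Q(∛585) ⊂ L with [Q(∛585):Q] = 3 (because 585 is not a perfect cube), so 3 | [L:Q]. As gcd(2,3) = 1, [L:Q] is divisible by 6. Conversely L is generated over Q by √173 and ∛585, so [L:Q] ≤ 2·3 = 6. Therefore [Q(√173, ∛585) : Q] = 6.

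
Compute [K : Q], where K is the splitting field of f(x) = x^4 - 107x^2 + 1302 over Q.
[K : Q] = 4

Solving the quadratic in x^2: x^2 = (107 ± √(107^2 - 4·1302))/2 = (107 ± √6241)/2 = (107 ± 79)/2, giving x^2 = 93 or x^2 = 14. So f(x) = (x^2 - 93)(x^2 - 14) and the roots of f are ±√93, ±√14. Hence the splitting field is K = Q(√93, √14). Since 93 and 14 are distinct squarefree integers > 1, their product 1302 is not a perfect square, so √14 ∉ Q(√93). By the tower law [K:Q] = [Q(√93,√14):Q(√93)] · [Q(√93):Q] = 2 · 2 = 4.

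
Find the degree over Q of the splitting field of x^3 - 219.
[K : Q] = 6

The roots of x^3 - 219 are ∛219, ω∛219, ω^2∛219 where ω = e^(2πi/3) is a primitive cube root of unity, so K = Q(∛219, ω). Now [Q(∛219):Q] = 3 (since 219 is not a perfect cube, x^3 - 219 is irreducible) and [Q(ω):Q] = 2. Both 2 and 3 divide [K:Q], and [K:Q] ≤ 3·2 = 6, so [K:Q] = 6. (Equivalently: Q(∛219) ⊂ R but ω ∉ R, so [K : Q(∛219)] = 2.)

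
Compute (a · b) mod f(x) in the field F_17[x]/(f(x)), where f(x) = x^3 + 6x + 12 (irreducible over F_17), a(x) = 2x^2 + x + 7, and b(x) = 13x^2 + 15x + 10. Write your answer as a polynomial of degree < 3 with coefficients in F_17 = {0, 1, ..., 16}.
a · b ≡ 4x^2 + 4x + 13 (mod f(x))

Multiply in F_17[x]: a(x)·b(x) = (2x^2 + x + 7)·(13x^2 + 15x + 10) = 9x^4 + 9x^3 + 7x^2 + 13x + 2. This has degree ≥ 3, so divide by f(x) over F_17: 9x^4 + 9x^3 + 7x^2 + 13x + 2 = (9x + 9)·(x^3 + 6x + 12) + (4x^2 + 4x + 13). Hence a·b ≡ 4x^2 + 4x + 13 (mod f). (F_17[x]/(f) is a field with 17^3 = 4913 elements since f is irreducible of degree 3.)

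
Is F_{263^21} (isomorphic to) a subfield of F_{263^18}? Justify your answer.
No: F_{263^21} is not a subfield of F_{263^18}

F_{p^m} embeds in F_{p^n} iff m | n. Here 21 ∤ 18 (since 18 = 0·21 + 18 with remainder 18 ≠ 0), so F_{263^21} is not a subfield of F_{263^18}. Equivalently: if it were, the tower law would give 21 = [F_{263^21}:F_263] dividing [F_{263^18}:F_263] = 18, contradiction.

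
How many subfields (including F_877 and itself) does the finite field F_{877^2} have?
F_{877^2} has 2 subfields

The subfields of F_{p^n} are exactly the fields F_{p^d} for d | n (each is the fixed field of the unique index-d subgroup of Gal(F_{p^n}/F_p) ≅ Z/nZ). The divisors of n = 2 are {1, 2}, giving 2 subfields: F_{877^1}, F_{877^2}.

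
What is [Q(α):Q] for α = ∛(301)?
[Q(α):Q] = 3

The minimal polynomial of α is x^3 - 301, irreducible over Q since 301 is not a perfect cube (so x^3 - 301 has no rational root). Hence [Q(α):Q] = deg(m_α) = 3.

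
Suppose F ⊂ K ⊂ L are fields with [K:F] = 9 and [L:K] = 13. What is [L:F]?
[L:F] = 117

The tower law says that for any tower of field extensions F ⊂ K ⊂ L with finite degrees, [L:F] = [L:K] · [K:F]. Here this gives [L:F] = 13 · 9 = 117.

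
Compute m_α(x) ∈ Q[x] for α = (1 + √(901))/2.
m_α(x) = x^2 - x - 225

From 2α - 1 = √(901), squaring gives (2α - 1)^2 = 901, i.e. 4α^2 - 4α + 1 = 901, so α^2 - α + (1 - 901)/4 = 0. Since 901 ≡ 1 (mod 4), (1 - 901)/4 = -225 ∈ Z. The polynomial x^2 - x - 225 has discriminant 1 - 4·(-225) = 901, which is not a perfect square in Q (d = 901 is squarefree and ≠ 1), so x^2 - x - 225 is irreducible over Q. It is the minimal polynomial of α.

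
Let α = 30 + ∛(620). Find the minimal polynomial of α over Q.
m_α(x) = x^3 - 90x^2 + 2700x - 27620

Set β = α - 30 = ∛(620), so β^3 = 620. Then (α - 30)^3 - 620 = 0, i.e. α is a root of g(x) = (x - 30)^3 - 620 = x^3 - 90x^2 + 2700x - 27620. Since g(x) = h(x - 30) where h(x) = x^3 - 620, and h is irreducible over Q (because 620 is not a perfect cube, so h has no rational root, and a monic cubic with no rational root is irreducible), g is also irreducible (irreducibility is preserved under the substitution x → x - 30). Hence m_α(x) = x^3 - 90x^2 + 2700x - 27620.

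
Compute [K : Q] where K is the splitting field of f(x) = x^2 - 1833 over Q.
[K : Q] = 2

f(x) = x^2 - 1833 factors as (x - √1833)(x + √1833). The splitting field is K = Q(√1833). Since 1833 is squarefree and > 1, it is not a perfect square, so x^2 - 1833 is irreducible over Q and [Q(√1833) : Q] = 2. Hence [K : Q] = 2.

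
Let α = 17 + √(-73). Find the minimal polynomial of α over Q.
m_α(x) = x^2 - 34x + 362

From α - 17 = √(-73), squaring gives (α - 17)^2 = -73, i.e. α^2 - 34α + 289 = -73, so α^2 - 34α + 362 = 0. The discriminant of x^2 - 34x + 362 is (-34)^2 - 4·(362) = 1156 - 1448 = -292, and 4·(-73) is not a perfect square in Q since -73 is squarefree and ≠ 1. Hence x^2 - 34x + 362 is irreducible over Q and is the minimal polynomial of α.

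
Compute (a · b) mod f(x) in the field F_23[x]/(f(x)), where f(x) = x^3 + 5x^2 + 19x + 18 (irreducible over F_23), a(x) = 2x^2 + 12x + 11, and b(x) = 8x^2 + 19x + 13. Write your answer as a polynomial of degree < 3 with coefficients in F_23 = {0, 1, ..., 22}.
a · b ≡ 21x^2 + 17x + 22 (mod f(x))

Multiply in F_23[x]: a(x)·b(x) = (2x^2 + 12x + 11)·(8x^2 + 19x + 13) = 16x^4 + 19x^3 + 20x^2 + 20x + 5. This has degree ≥ 3, so divide by f(x) over F_23: 16x^4 + 19x^3 + 20x^2 + 20x + 5 = (16x + 8)·(x^3 + 5x^2 + 19x + 18) + (21x^2 + 17x + 22). Hence a·b ≡ 21x^2 + 17x + 22 (mod f). (F_23[x]/(f) is a field with 23^3 = 12167 elements since f is irreducible of degree 3.)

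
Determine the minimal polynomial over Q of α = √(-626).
m_α(x) = x^2 + 626

α satisfies α^2 + 626 = 0, so x^2 + 626 annihilates α. Since d = -626 is squarefree and ≠ 1, it is not a perfect square in Q, so x^2 + 626 has no rational root and is therefore irreducible over Q (a degree-2 polynomial over a field is irreducible iff it has no root). Hence m_α(x) = x^2 + 626.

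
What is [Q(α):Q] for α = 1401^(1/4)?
[Q(α):Q] = 4

α is a root of x^4 - 1401. By Eisenstein's criterion at the prime p = 3 (which divides the constant term 1401 but p^2 = 9 does not, since 1401 is squarefree), x^4 - 1401 is irreducible over Q. Hence [Q(α):Q] = 4.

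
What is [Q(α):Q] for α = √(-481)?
[Q(α):Q] = 2

[Q(α):Q] equals the degree of the minimal polynomial of α. Here α^2 = -481 and x^2 + 481 is irreducible (d = -481 is squarefree, ≠ 1, hence not a square), so deg(m_α) = 2. Thus [Q(α):Q] = 2.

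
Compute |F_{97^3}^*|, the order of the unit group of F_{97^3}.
|F_{97^3}^*| = 912672

F_{97^3} has 97^3 = 912673 elements; its multiplicative group consists of all nonzero elements, so |F_{97^3}^*| = 912673 - 1 = 912672. (It is cyclic since any finite subgroup of the multiplicative group of a field is cyclic.)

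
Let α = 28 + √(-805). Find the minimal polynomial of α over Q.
m_α(x) = x^2 - 56x + 1589

From α - 28 = √(-805), squaring gives (α - 28)^2 = -805, i.e. α^2 - 56α + 784 = -805, so α^2 - 56α + 1589 = 0. The discriminant of x^2 - 56x + 1589 is (-56)^2 - 4·(1589) = 3136 - 6356 = -3220, and 4·(-805) is not a perfect square in Q since -805 is squarefree and ≠ 1. Hence x^2 - 56x + 1589 is irreducible over Q and is the minimal polynomial of α.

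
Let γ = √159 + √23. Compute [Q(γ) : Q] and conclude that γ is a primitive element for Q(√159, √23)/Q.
[Q(γ) : Q] = 4 (equivalently, Q(γ) = Q(√159, √23))

Obviously Q(γ) ⊆ Q(√159, √23), and [Q(√159, √23):Q] = 4 (since 159, 23 are distinct squarefree integers > 1 with 3657 not a perfect square). To show equality we compute the minimal polynomial of γ. From γ = √159 + √23: γ^2 = 159 + 2√(3657) + 23 = 182 + 2√(3657), so γ^2 - 182 = 2√(3657); squaring, (γ^2 - 182)^2 = 4·3657, i.e. γ^4 - 364γ^2 + 33124 - 14628 = 0, i.e. γ^4 - 364γ^2 + 18496 = 0. So γ is a root of x^4 - 364x^2 + 18496. This polynomial is irreducible over Q: it has no rational root (each ±√159 ± √23 is irrational), and any factorization into two quadratics over Q would force √(3657) ∈ Q (pairing opposite roots) or √159, √23 ∈ Q (other pairings), all impossible. Hence [Q(γ):Q] = 4 = [Q(√159, √23):Q], so Q(γ) = Q(√159, √23).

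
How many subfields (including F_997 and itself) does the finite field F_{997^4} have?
F_{997^4} has 3 subfields

The subfields of F_{p^n} are exactly the fields F_{p^d} for d | n (each is the fixed field of the unique index-d subgroup of Gal(F_{p^n}/F_p) ≅ Z/nZ). The divisors of n = 4 are {1, 2, 4}, giving 3 subfields: F_{997^1}, F_{997^2}, F_{997^4}.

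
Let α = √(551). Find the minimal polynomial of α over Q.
m_α(x) = x^2 - 551

α satisfies α^2 - 551 = 0, so x^2 - 551 annihilates α. Since d = 551 is squarefree and ≠ 1, it is not a perfect square in Q, so x^2 - 551 has no rational root and is therefore irreducible over Q (a degree-2 polynomial over a field is irreducible iff it has no root). Hence m_α(x) = x^2 - 551.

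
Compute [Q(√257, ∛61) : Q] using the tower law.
[Q(√257, ∛61) : Q] = 6

Let L = Q(√257, ∛61). Since Q(√257) ⊂ L and [Q(√257):Q] = 2, the tower law gives 2 | [L:Q]. Likewise Q(∛61) ⊂ L with [Q(∛61):Q] = 3 (because 61 is not a perfect cube), so 3 | [L:Q]. As gcd(2,3) = 1, [L:Q] is divisible by 6. Conversely L is generated over Q by √257 and ∛61, so [L:Q] ≤ 2·3 = 6. Therefore [Q(√257, ∛61) : Q] = 6.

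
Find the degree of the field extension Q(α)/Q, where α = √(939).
[Q(α):Q] = 2

[Q(α):Q] equals the degree of the minimal polynomial of α. Here α^2 = 939 and x^2 - 939 is irreducible (d = 939 is squarefree, ≠ 1, hence not a square), so deg(m_α) = 2. Thus [Q(α):Q] = 2.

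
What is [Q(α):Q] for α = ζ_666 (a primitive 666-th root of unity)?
[Q(α):Q] = 216

The minimal polynomial of ζ_666 over Q is the 666-th cyclotomic polynomial Φ_666(x), which is irreducible over Q and has degree φ(666) = 216. Hence [Q(α):Q] = φ(666) = 216.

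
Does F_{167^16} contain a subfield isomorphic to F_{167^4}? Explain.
Yes: F_{167^4} is a subfield of F_{167^16}

F_{p^m} embeds in F_{p^n} iff m | n (since F_{p^n} is the splitting field of x^(p^n) - x, and F_{p^m} ⊂ F_{p^n} forces p^n to be a power of p^m, i.e. m | n; conversely if m | n then every root of x^(p^m) - x is a root of x^(p^n) - x). Here 4 | 16 (since 16 = 4·4), so F_{167^4} is a subfield of F_{167^16}, and [F_{167^16} : F_{167^4}] = 16/4 = 4.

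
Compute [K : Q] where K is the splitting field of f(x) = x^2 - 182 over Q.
[K : Q] = 2

f(x) = x^2 - 182 factors as (x - √182)(x + √182). The splitting field is K = Q(√182). Since 182 is squarefree and > 1, it is not a perfect square, so x^2 - 182 is irreducible over Q and [Q(√182) : Q] = 2. Hence [K : Q] = 2.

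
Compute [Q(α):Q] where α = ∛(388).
[Q(α):Q] = 3

The minimal polynomial of α is x^3 - 388, irreducible over Q since 388 is not a perfect cube (so x^3 - 388 has no rational root). Hence [Q(α):Q] = deg(m_α) = 3.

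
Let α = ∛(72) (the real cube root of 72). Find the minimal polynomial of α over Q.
m_α(x) = x^3 - 72

α satisfies α^3 = 72, so x^3 - 72 annihilates α. By the rational root test, a rational root p/q (in lowest terms) of x^3 - 72 would satisfy p^3 = 72 q^3, forcing q = 1 and p^3 = 72; but 72 is not a perfect cube, contradiction. A monic cubic over Q with no rational root is irreducible (any nontrivial factorization would include a linear factor). Hence x^3 - 72 is the minimal polynomial of α, and in particular [Q(α):Q] = 3.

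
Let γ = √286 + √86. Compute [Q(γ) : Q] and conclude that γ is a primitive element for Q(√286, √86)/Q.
[Q(γ) : Q] = 4 (equivalently, Q(γ) = Q(√286, √86))

Obviously Q(γ) ⊆ Q(√286, √86), and [Q(√286, √86):Q] = 4 (since 286, 86 are distinct squarefree integers > 1 with 24596 not a perfect square). To show equality we compute the minimal polynomial of γ. From γ = √286 + √86: γ^2 = 286 + 2√(24596) + 86 = 372 + 2√(24596), so γ^2 - 372 = 2√(24596); squaring, (γ^2 - 372)^2 = 4·24596, i.e. γ^4 - 744γ^2 + 138384 - 98384 = 0, i.e. γ^4 - 744γ^2 + 40000 = 0. So γ is a root of x^4 - 744x^2 + 40000. This polynomial is irreducible over Q: it has no rational root (each ±√286 ± √86 is irrational), and any factorization into two quadratics over Q would force √(24596) ∈ Q (pairing opposite roots) or √286, √86 ∈ Q (other pairings), all impossible. Hence [Q(γ):Q] = 4 = [Q(√286, √86):Q], so Q(γ) = Q(√286, √86).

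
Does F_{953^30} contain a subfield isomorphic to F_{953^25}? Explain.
No: F_{953^25} is not a subfield of F_{953^30}

F_{p^m} embeds in F_{p^n} iff m | n. Here 25 ∤ 30 (since 30 = 1·25 + 5 with remainder 5 ≠ 0), so F_{953^25} is not a subfield of F_{953^30}. Equivalently: if it were, the tower law would give 25 = [F_{953^25}:F_953] dividing [F_{953^30}:F_953] = 30, contradiction.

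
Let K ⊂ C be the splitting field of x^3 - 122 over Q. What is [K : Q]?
[K : Q] = 6

The roots of x^3 - 122 are ∛122, ω∛122, ω^2∛122 where ω = e^(2πi/3) is a primitive cube root of unity, so K = Q(∛122, ω). Now [Q(∛122):Q] = 3 (since 122 is not a perfect cube, x^3 - 122 is irreducible) and [Q(ω):Q] = 2. Both 2 and 3 divide [K:Q], and [K:Q] ≤ 3·2 = 6, so [K:Q] = 6. (Equivalently: Q(∛122) ⊂ R but ω ∉ R, so [K : Q(∛122)] = 2.)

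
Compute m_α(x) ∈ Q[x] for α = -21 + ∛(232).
m_α(x) = x^3 + 63x^2 + 1323x + 9029

Set β = α + 21 = ∛(232), so β^3 = 232. Then (α + 21)^3 - 232 = 0, i.e. α is a root of g(x) = (x + 21)^3 - 232 = x^3 + 63x^2 + 1323x + 9029. Since g(x) = h(x + 21) where h(x) = x^3 - 232, and h is irreducible over Q (because 232 is not a perfect cube, so h has no rational root, and a monic cubic with no rational root is irreducible), g is also irreducible (irreducibility is preserved under the substitution x → x + 21). Hence m_α(x) = x^3 + 63x^2 + 1323x + 9029.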